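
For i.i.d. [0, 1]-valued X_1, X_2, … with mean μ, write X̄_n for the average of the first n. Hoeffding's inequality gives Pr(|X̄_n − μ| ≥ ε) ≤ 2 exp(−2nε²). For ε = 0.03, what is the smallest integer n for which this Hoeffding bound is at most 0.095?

Require 2·exp(−2nε²) ≤ 0.095, i.e. 2nε² ≥ ln(2/0.095) = 3.047026.
So n ≥ 3.047026 / (2·0.03²) = 1692.792.
The smallest integer n is 1693.

1693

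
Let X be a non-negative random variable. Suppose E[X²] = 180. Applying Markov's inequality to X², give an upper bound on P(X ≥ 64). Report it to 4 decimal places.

Since X ≥ 0, the event {X ≥ 64} is the same as {X² ≥ 4096}.
Markov's inequality applied to X² gives P(X² ≥ 4096) ≤ E[X²]/4096 = 180/4096 = 0.0439.

0.0439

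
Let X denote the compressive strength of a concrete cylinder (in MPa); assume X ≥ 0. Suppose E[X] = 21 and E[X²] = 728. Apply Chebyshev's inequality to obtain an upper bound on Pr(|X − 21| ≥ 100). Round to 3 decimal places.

0.029

Var(X) = E[X²] − (E[X])² = 728 − 441 = 287.
Chebyshev's inequality: Pr(|X − μ| ≥ t) ≤ Var(X)/t² = 287/10000 = 0.0287.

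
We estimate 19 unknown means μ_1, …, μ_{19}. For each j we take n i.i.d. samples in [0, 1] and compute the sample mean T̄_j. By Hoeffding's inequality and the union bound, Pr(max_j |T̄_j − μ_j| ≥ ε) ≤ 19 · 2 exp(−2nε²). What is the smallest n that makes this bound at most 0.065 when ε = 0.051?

1225

Need 2·19·exp(−2nε²) ≤ 0.065, i.e. exp(−2nε²) ≤ 0.065/38.
So 2nε² ≥ ln(38/0.065) = 6.370954.
Hence n ≥ 6.370954/(2·0.051²) = 1224.712.
The smallest integer n is 1225.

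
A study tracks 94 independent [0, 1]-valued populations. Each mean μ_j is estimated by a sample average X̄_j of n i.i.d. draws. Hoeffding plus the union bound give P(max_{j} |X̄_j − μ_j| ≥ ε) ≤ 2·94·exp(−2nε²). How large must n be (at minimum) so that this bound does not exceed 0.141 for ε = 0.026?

5323

Need 2·94·exp(−2nε²) ≤ 0.141, i.e. exp(−2nε²) ≤ 0.141/188.
So 2nε² ≥ ln(188/0.141) = 7.195437.
Hence n ≥ 7.195437/(2·0.026²) = 5322.069.
The smallest integer n is 5323.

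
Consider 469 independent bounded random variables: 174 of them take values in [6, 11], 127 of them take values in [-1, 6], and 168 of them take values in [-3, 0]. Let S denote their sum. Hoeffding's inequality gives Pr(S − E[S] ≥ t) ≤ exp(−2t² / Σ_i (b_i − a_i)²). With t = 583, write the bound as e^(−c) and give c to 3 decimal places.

Σ(b_i − a_i)² = 174·5² + 127·7² + 168·3² = 12085.
c = 2t² / 12085 = 2·583² / 12085 = 56.2497.

56.250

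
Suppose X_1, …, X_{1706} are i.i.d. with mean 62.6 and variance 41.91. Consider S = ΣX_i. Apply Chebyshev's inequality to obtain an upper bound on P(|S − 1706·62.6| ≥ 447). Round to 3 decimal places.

Var(S) = n·Var(X_i) = 1706·41.91 = 71498.46.
Chebyshev: P(|S − 1706·62.6| ≥ 447) ≤ Var(S)/447² = 71498.46/199809 = 0.3578.

0.358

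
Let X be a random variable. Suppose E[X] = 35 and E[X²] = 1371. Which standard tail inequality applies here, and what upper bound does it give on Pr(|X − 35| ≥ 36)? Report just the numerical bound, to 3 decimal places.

The first two moments determine the variance, so Chebyshev's inequality is the sharpest standard bound available.
Var(X) = E[X²] − (E[X])² = 1371 − 1225 = 146.
Chebyshev's inequality: Pr(|X − μ| ≥ t) ≤ Var(X)/t² = 146/1296 = 0.1127.

0.113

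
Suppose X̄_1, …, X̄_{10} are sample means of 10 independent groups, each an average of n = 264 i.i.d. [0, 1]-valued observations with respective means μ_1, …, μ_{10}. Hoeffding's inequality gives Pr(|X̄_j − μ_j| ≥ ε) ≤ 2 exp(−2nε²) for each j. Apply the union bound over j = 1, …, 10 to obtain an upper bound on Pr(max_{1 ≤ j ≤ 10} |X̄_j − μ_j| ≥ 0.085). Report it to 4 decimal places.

0.4408

Per-experiment Hoeffding bound: 2·exp(−2·264·0.085²) = 2·exp(−3.81480) = 0.044084.
Union bound over 10 events: 10·0.044084 = 0.44084.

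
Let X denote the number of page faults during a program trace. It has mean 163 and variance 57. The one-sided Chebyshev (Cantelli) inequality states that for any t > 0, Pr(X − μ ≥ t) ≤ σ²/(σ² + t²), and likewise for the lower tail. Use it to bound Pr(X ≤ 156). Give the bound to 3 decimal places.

Here σ² = 57 and t = 7, so σ² + t² = 106.
Cantelli's bound: 57/106 = 0.5377.

0.538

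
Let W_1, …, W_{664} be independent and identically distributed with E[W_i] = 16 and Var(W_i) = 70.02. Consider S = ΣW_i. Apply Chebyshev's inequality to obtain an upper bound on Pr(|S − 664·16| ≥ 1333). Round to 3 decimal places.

0.026

Var(S) = n·Var(W_i) = 664·70.02 = 46493.28.
Chebyshev: Pr(|S − 664·16| ≥ 1333) ≤ Var(S)/1333² = 46493.28/1776889 = 0.0262.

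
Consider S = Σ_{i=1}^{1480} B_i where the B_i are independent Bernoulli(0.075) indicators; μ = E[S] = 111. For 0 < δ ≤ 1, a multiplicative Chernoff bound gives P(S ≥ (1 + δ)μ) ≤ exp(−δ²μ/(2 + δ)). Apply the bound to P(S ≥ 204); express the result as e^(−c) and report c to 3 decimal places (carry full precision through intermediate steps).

27.457

Write 204 = (1 + δ)μ, so δ = 204/111 − 1 = 0.8378378…
Then the exponent is δ²μ/(2 + δ) = (204 − μ)² / (μ·(2 + δ)) = 27.457143.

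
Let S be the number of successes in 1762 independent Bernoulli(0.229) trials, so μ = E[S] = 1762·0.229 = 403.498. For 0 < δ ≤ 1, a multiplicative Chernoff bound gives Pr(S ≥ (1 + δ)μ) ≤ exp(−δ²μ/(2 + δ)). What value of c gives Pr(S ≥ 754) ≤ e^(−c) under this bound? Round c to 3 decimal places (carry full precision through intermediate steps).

Write 754 = (1 + δ)μ, so δ = 754/403.498 − 1 = 0.8686586…
Then the exponent is δ²μ/(2 + δ) = (754 − μ)² / (μ·(2 + δ)) = 106.135520.

106.136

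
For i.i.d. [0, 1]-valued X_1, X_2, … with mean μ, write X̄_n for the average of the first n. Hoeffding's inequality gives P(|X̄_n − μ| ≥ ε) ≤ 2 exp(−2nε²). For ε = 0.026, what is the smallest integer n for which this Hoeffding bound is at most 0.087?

2319

Require 2·exp(−2nε²) ≤ 0.087, i.e. 2nε² ≥ ln(2/0.087) = 3.134994.
So n ≥ 3.134994 / (2·0.026²) = 2318.783.
The smallest integer n is 2319.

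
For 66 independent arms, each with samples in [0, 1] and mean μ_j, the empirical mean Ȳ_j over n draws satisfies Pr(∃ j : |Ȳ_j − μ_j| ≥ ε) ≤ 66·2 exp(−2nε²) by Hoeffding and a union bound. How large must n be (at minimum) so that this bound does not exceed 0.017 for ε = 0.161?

173

Need 2·66·exp(−2nε²) ≤ 0.017, i.e. exp(−2nε²) ≤ 0.017/132.
So 2nε² ≥ ln(132/0.017) = 8.957344.
Hence n ≥ 8.957344/(2·0.161²) = 172.782.
The smallest integer n is 173.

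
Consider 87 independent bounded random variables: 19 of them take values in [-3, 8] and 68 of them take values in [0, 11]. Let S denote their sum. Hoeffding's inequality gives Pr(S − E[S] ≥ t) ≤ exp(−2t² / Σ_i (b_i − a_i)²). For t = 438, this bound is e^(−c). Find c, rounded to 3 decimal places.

36.448

Σ(b_i − a_i)² = 19·11² + 68·11² = 10527.
c = 2t² / 10527 = 2·438² / 10527 = 36.4480.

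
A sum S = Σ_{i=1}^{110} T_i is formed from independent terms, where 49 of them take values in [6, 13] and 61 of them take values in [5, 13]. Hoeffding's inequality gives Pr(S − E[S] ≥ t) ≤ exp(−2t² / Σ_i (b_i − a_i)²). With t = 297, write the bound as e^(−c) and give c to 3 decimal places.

Σ(b_i − a_i)² = 49·7² + 61·8² = 6305.
c = 2t² / 6305 = 2·297² / 6305 = 27.9807.

27.981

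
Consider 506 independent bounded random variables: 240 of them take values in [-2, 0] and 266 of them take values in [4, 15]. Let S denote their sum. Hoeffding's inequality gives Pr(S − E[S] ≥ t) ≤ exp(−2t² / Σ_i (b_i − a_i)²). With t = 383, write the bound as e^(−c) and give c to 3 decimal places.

8.851

Σ(b_i − a_i)² = 240·2² + 266·11² = 33146.
c = 2t² / 33146 = 2·383² / 33146 = 8.8511.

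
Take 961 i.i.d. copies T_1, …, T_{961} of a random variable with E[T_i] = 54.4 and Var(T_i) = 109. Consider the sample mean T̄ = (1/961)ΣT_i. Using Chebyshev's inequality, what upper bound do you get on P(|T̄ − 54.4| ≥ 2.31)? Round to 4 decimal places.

0.0213

Var(T̄) = Var(T_i)/n = 109/961 = 0.11342.
Chebyshev: P(|T̄ − 54.4| ≥ 2.31) ≤ Var(T̄)/(2.31)² = 109/(961·2.31²) = 0.0213.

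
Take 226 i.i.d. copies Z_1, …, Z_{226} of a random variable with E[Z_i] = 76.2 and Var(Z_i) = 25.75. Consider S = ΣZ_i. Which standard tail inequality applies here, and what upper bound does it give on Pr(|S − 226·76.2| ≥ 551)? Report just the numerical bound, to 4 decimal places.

0.0192

With mean and variance of each term known, Chebyshev's inequality bounds the deviation of the sum (or sample mean).
Var(S) = n·Var(Z_i) = 226·25.75 = 5819.5.
Chebyshev: Pr(|S − 226·76.2| ≥ 551) ≤ Var(S)/551² = 5819.5/303601 = 0.0192.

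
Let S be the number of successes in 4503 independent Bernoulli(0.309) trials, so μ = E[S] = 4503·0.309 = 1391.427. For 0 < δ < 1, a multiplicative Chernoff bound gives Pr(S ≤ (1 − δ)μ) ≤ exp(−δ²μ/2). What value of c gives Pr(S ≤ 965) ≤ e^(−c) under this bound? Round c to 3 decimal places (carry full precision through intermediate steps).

Write 965 = (1 − δ)μ, so δ = 1 − 965/1391.427 = 0.3064674…
Then the exponent is δ²μ/2 = (μ − 965)²/(2μ) = 65.342985.

65.343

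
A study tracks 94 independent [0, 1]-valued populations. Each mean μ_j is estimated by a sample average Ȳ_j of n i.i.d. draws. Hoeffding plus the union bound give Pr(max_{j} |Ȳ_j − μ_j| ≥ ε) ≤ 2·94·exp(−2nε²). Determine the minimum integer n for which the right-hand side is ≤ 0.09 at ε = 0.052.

1414

Need 2·94·exp(−2nε²) ≤ 0.09, i.e. exp(−2nε²) ≤ 0.09/188.
So 2nε² ≥ ln(188/0.09) = 7.644388.
Hence n ≥ 7.644388/(2·0.052²) = 1413.533.
The smallest integer n is 1414.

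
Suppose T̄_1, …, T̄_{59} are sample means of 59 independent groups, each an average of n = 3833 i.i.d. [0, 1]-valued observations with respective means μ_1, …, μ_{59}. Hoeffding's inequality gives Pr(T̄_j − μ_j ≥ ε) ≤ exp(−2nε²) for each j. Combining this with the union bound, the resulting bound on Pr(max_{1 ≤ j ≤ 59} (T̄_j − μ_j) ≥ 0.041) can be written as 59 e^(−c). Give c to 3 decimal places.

12.887

Union bound over the 59 events: Pr(max_{1 ≤ j ≤ 59} (T̄_j − μ_j) ≥ 0.041) ≤ 59·exp(−2nε²) = 59 exp(−2·3833·0.041²).
So c = 2·3833·0.041² = 12.8865.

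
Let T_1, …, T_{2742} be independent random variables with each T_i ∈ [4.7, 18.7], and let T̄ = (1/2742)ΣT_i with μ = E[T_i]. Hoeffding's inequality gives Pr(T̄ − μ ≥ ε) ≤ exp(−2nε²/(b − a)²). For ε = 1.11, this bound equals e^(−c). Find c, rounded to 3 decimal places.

34.474

c = 2nε²/(b − a)² = 2·2742·1.11² / 14² = 34.4737.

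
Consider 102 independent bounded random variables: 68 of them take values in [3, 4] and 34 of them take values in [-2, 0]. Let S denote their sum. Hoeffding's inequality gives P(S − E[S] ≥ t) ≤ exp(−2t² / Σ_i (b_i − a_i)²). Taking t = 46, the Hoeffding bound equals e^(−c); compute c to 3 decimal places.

20.745

Σ(b_i − a_i)² = 68·1² + 34·2² = 204.
c = 2t² / 204 = 2·46² / 204 = 20.7451.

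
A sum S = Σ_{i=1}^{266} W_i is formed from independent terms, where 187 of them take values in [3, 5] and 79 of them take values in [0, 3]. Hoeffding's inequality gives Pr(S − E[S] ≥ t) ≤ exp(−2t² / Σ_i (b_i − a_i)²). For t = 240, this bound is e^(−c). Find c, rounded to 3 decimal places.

Σ(b_i − a_i)² = 187·2² + 79·3² = 1459.
c = 2t² / 1459 = 2·240² / 1459 = 78.9582.

78.958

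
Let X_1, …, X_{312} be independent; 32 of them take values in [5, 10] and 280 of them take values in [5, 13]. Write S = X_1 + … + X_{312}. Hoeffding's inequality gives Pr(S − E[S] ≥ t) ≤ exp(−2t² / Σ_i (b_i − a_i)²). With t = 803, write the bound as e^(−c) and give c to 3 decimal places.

68.890

Σ(b_i − a_i)² = 32·5² + 280·8² = 18720.
c = 2t² / 18720 = 2·803² / 18720 = 68.8899.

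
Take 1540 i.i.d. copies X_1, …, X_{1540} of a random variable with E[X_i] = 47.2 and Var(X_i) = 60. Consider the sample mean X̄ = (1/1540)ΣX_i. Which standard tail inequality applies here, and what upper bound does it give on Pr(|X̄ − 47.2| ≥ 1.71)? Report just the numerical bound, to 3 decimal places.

0.013

With mean and variance of each term known, Chebyshev's inequality bounds the deviation of the sum (or sample mean).
Var(X̄) = Var(X_i)/n = 60/1540 = 0.038961.
Chebyshev: Pr(|X̄ − 47.2| ≥ 1.71) ≤ Var(X̄)/(1.71)² = 60/(1540·1.71²) = 0.0133.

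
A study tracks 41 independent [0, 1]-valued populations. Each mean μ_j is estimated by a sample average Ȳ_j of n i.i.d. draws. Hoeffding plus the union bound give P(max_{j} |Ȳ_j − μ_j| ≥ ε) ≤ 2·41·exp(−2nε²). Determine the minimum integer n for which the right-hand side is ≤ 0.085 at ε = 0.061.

924

Need 2·41·exp(−2nε²) ≤ 0.085, i.e. exp(−2nε²) ≤ 0.085/82.
So 2nε² ≥ ln(82/0.085) = 6.871823.
Hence n ≥ 6.871823/(2·0.061²) = 923.384.
The smallest integer n is 924.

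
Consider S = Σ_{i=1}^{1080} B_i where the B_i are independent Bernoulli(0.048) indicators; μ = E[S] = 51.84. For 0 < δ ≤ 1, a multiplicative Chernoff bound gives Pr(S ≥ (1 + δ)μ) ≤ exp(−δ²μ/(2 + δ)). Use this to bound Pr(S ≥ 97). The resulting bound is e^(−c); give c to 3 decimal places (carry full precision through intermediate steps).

Write 97 = (1 + δ)μ, so δ = 97/51.84 − 1 = 0.871142…
Then the exponent is δ²μ/(2 + δ) = (97 − μ)² / (μ·(2 + δ)) = 13.702134.

13.702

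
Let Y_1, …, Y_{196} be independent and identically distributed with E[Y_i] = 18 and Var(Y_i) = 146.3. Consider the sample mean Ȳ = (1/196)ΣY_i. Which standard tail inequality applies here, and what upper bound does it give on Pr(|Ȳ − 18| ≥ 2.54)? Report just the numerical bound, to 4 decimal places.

0.1157

With mean and variance of each term known, Chebyshev's inequality bounds the deviation of the sum (or sample mean).
Var(Ȳ) = Var(Y_i)/n = 146.3/196 = 0.74643.
Chebyshev: Pr(|Ȳ − 18| ≥ 2.54) ≤ Var(Ȳ)/(2.54)² = 146.3/(196·2.54²) = 0.1157.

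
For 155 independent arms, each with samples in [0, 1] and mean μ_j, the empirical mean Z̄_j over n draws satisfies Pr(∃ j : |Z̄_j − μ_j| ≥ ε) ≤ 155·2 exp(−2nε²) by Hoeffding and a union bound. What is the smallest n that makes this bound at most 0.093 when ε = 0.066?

932

Need 2·155·exp(−2nε²) ≤ 0.093, i.e. exp(−2nε²) ≤ 0.093/310.
So 2nε² ≥ ln(310/0.093) = 8.111728.
Hence n ≥ 8.111728/(2·0.066²) = 931.098.
The smallest integer n is 932.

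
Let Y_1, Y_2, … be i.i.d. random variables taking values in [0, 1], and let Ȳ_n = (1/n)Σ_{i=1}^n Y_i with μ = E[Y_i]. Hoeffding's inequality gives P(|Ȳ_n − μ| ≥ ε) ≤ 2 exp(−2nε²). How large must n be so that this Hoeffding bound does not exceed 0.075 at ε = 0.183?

50

Require 2·exp(−2nε²) ≤ 0.075, i.e. 2nε² ≥ ln(2/0.075) = 3.283414.
So n ≥ 3.283414 / (2·0.183²) = 49.022.
The smallest integer n is 50.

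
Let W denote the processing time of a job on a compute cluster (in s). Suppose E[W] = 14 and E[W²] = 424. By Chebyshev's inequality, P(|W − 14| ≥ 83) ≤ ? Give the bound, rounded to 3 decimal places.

Var(W) = E[W²] − (E[W])² = 424 − 196 = 228.
Chebyshev's inequality: P(|W − μ| ≥ t) ≤ Var(W)/t² = 228/6889 = 0.0331.

0.033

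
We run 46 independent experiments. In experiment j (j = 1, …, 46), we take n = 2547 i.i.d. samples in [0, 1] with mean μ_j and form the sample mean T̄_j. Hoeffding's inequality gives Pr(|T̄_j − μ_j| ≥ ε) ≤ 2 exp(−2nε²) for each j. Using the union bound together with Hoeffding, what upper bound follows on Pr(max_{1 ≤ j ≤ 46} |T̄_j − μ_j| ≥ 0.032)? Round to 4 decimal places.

0.4993

Per-experiment Hoeffding bound: 2·exp(−2·2547·0.032²) = 2·exp(−5.21626) = 0.010855.
Union bound over 46 events: 46·0.010855 = 0.49934.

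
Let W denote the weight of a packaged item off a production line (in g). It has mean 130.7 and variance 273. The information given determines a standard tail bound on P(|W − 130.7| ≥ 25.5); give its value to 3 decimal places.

Mean and variance are known, so Chebyshev's inequality applies.
Chebyshev: P(|W − μ| ≥ t) ≤ Var(W)/t².
Bound = 273 / 650.25 = 0.4198.

0.420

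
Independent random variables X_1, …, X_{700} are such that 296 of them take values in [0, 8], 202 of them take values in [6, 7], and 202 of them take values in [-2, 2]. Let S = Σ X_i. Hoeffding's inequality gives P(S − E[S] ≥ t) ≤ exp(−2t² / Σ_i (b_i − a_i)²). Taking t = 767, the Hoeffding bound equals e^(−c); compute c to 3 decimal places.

Σ(b_i − a_i)² = 296·8² + 202·1² + 202·4² = 22378.
c = 2t² / 22378 = 2·767² / 22378 = 52.5774.

52.577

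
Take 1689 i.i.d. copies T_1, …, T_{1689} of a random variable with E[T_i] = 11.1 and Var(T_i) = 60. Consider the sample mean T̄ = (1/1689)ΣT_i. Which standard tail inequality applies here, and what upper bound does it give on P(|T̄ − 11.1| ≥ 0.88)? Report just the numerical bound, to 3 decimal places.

0.046

With mean and variance of each term known, Chebyshev's inequality bounds the deviation of the sum (or sample mean).
Var(T̄) = Var(T_i)/n = 60/1689 = 0.035524.
Chebyshev: P(|T̄ − 11.1| ≥ 0.88) ≤ Var(T̄)/(0.88)² = 60/(1689·0.88²) = 0.0459.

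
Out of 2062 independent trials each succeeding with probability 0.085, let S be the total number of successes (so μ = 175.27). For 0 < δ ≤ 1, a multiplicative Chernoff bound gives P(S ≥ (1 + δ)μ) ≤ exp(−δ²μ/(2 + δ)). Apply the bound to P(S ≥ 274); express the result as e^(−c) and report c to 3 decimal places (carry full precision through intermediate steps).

21.697

Write 274 = (1 + δ)μ, so δ = 274/175.27 − 1 = 0.5633023…
Then the exponent is δ²μ/(2 + δ) = (274 − μ)² / (μ·(2 + δ)) = 21.696559.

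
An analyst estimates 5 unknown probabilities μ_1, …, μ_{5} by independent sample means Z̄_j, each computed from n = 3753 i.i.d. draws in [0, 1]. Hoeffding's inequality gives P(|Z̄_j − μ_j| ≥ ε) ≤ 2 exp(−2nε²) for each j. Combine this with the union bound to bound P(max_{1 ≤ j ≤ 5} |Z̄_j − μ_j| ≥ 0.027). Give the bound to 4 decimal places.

Per-experiment Hoeffding bound: 2·exp(−2·3753·0.027²) = 2·exp(−5.47187) = 0.0084067.
Union bound over 5 events: 5·0.0084067 = 0.04203.

0.0420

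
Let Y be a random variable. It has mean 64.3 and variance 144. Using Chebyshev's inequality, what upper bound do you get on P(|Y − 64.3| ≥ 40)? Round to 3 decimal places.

0.090

Chebyshev: P(|Y − μ| ≥ t) ≤ Var(Y)/t².
Bound = 144 / 1600 = 0.0900.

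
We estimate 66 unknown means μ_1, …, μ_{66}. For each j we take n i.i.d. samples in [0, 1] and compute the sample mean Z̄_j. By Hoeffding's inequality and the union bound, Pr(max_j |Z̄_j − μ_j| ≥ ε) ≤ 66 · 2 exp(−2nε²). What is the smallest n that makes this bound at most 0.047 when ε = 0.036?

3064

Need 2·66·exp(−2nε²) ≤ 0.047, i.e. exp(−2nε²) ≤ 0.047/132.
So 2nε² ≥ ln(132/0.047) = 7.940410.
Hence n ≥ 7.940410/(2·0.036²) = 3063.430.
The smallest integer n is 3064.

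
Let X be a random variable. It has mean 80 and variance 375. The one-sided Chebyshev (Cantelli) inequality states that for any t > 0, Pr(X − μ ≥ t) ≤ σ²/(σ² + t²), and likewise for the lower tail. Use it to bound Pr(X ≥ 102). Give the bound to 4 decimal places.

0.4366

Here σ² = 375 and t = 22, so σ² + t² = 859.
Cantelli's bound: 375/859 = 0.4366.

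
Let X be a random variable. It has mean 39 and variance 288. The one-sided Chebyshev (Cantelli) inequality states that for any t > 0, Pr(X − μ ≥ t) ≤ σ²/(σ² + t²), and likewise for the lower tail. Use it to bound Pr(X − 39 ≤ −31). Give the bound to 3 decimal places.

Here σ² = 288 and t = 31, so σ² + t² = 1249.
Cantelli's bound: 288/1249 = 0.2306.

0.231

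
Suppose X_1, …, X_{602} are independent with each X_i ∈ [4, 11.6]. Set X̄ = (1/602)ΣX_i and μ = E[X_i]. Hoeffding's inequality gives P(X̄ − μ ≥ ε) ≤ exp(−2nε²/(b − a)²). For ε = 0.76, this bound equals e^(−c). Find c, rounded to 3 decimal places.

c = 2nε²/(b − a)² = 2·602·0.76² / 7.6² = 12.0400.

12.040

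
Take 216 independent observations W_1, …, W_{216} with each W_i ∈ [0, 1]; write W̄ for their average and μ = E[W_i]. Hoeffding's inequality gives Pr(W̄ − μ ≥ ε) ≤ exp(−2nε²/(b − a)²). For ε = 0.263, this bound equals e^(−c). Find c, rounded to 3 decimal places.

29.881

c = 2nε²/(b − a)² = 2·216·0.263² / 1² = 29.8810.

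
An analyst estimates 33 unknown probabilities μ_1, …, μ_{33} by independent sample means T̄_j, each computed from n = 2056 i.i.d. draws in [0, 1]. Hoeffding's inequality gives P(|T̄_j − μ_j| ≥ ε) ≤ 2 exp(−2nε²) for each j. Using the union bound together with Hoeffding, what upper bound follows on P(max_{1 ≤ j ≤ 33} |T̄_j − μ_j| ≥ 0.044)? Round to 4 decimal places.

0.0230

Per-experiment Hoeffding bound: 2·exp(−2·2056·0.044²) = 2·exp(−7.96083) = 0.00069773.
Union bound over 33 events: 33·0.00069773 = 0.02302.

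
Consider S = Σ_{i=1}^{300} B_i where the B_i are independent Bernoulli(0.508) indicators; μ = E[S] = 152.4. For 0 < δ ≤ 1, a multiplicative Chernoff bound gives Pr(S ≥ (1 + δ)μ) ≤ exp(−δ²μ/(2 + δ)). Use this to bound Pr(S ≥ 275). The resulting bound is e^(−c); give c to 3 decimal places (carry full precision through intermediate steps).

35.168

Write 275 = (1 + δ)μ, so δ = 275/152.4 − 1 = 0.8044619…
Then the exponent is δ²μ/(2 + δ) = (275 − μ)² / (μ·(2 + δ)) = 35.167899.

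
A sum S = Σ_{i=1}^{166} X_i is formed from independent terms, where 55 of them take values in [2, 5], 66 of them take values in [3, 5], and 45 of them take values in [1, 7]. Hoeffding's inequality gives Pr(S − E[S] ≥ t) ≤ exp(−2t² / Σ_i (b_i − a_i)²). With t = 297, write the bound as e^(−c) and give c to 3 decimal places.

Σ(b_i − a_i)² = 55·3² + 66·2² + 45·6² = 2379.
c = 2t² / 2379 = 2·297² / 2379 = 74.1564.

74.156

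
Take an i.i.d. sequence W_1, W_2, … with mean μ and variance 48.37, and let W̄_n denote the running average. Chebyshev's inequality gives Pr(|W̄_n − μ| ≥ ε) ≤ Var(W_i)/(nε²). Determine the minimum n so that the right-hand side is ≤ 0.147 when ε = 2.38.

59

Require 48.37/(n·2.38²) ≤ 0.147, i.e. n ≥ 48.37/(0.147·2.38²) = 58.090.
The smallest integer n is 59.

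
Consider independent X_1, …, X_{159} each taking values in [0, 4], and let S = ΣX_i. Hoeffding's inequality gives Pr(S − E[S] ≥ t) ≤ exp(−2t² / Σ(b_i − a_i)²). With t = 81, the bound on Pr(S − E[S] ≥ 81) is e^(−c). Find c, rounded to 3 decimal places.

5.158

Σ(b_i − a_i)² = 159·(4)² = 2544.
c = 2t²/2544 = 2·81²/2544 = 5.1580.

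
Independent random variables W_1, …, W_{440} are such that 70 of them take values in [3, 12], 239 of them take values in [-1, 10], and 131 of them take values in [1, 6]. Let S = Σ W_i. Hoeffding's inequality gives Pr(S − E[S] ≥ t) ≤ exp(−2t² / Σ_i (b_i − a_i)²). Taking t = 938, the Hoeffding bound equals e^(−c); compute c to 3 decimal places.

46.474

Σ(b_i − a_i)² = 70·9² + 239·11² + 131·5² = 37864.
c = 2t² / 37864 = 2·938² / 37864 = 46.4739.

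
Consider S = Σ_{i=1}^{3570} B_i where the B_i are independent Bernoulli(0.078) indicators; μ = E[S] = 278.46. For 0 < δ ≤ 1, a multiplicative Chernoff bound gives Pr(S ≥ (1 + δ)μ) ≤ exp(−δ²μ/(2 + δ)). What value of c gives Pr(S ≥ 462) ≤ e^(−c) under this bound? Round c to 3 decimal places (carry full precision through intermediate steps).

Write 462 = (1 + δ)μ, so δ = 462/278.46 − 1 = 0.6591252…
Then the exponent is δ²μ/(2 + δ) = (462 − μ)² / (μ·(2 + δ)) = 45.494600.

45.495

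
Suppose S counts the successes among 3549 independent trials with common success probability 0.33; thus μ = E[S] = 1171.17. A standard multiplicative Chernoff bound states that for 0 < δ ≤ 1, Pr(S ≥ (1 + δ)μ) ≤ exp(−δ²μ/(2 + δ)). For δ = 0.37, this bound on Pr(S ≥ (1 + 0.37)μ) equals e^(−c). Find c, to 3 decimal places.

67.651

c = δ²μ/(2 + δ) = 0.37²·1171.17/(2 + 0.37) = 67.6511.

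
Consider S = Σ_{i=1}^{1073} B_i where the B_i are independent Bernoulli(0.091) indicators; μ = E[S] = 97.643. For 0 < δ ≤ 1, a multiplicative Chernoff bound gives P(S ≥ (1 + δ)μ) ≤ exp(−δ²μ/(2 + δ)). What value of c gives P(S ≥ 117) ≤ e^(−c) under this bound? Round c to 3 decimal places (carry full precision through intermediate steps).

1.746

Write 117 = (1 + δ)μ, so δ = 117/97.643 − 1 = 0.1982426…
Then the exponent is δ²μ/(2 + δ) = (117 − μ)² / (μ·(2 + δ)) = 1.745659.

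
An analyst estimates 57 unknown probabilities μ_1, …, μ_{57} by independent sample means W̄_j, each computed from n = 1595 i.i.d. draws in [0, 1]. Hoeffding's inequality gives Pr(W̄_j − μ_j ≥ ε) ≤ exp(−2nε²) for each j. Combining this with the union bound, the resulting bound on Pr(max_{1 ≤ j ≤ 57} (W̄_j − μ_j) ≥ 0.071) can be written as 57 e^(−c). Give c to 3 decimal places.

16.081

Union bound over the 57 events: Pr(max_{1 ≤ j ≤ 57} (W̄_j − μ_j) ≥ 0.071) ≤ 57·exp(−2nε²) = 57 exp(−2·1595·0.071²).
So c = 2·1595·0.071² = 16.0808.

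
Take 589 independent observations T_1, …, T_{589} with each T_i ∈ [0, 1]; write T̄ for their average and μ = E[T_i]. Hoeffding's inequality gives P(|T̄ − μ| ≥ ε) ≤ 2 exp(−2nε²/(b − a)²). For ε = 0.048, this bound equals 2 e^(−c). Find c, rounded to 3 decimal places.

c = 2nε²/(b − a)² = 2·589·0.048² / 1² = 2.7141.

2.714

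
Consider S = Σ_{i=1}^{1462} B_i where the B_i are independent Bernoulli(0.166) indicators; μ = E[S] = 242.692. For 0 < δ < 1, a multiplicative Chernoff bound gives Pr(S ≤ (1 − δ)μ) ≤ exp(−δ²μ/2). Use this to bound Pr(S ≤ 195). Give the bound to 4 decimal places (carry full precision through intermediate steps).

Write 195 = (1 − δ)μ, so δ = 1 − 195/242.692 = 0.1965125…
Then the exponent is δ²μ/2 = (μ − 195)²/(2μ) = 4.686036.
Bound = exp(−4.686036) = 0.00922.

0.0092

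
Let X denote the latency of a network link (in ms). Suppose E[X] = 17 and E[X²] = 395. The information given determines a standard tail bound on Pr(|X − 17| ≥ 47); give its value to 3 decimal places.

0.048

The first two moments determine the variance, so Chebyshev's inequality is the sharpest standard bound available.
Var(X) = E[X²] − (E[X])² = 395 − 289 = 106.
Chebyshev's inequality: Pr(|X − μ| ≥ t) ≤ Var(X)/t² = 106/2209 = 0.0480.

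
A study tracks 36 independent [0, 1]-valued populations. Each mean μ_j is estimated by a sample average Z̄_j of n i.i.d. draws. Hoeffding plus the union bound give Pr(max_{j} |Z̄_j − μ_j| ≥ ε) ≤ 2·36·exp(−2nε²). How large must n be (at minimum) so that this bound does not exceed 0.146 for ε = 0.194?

Need 2·36·exp(−2nε²) ≤ 0.146, i.e. exp(−2nε²) ≤ 0.146/72.
So 2nε² ≥ ln(72/0.146) = 6.200815.
Hence n ≥ 6.200815/(2·0.194²) = 82.379.
The smallest integer n is 83.

83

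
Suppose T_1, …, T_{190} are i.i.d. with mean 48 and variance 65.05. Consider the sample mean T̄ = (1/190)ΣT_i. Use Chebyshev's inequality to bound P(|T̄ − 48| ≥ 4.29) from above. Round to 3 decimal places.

Var(T̄) = Var(T_i)/n = 65.05/190 = 0.34237.
Chebyshev: P(|T̄ − 48| ≥ 4.29) ≤ Var(T̄)/(4.29)² = 65.05/(190·4.29²) = 0.0186.

0.019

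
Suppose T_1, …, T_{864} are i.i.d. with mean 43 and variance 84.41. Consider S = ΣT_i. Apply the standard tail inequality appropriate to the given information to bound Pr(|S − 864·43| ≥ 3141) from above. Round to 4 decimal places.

0.0074

With mean and variance of each term known, Chebyshev's inequality bounds the deviation of the sum (or sample mean).
Var(S) = n·Var(T_i) = 864·84.41 = 72930.24.
Chebyshev: Pr(|S − 864·43| ≥ 3141) ≤ Var(S)/3141² = 72930.24/9865881 = 0.0074.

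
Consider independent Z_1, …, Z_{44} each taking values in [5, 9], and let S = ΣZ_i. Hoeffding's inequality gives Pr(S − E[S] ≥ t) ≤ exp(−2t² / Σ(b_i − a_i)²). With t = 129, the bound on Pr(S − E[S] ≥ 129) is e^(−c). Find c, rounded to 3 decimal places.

47.276

Σ(b_i − a_i)² = 44·(4)² = 704.
c = 2t²/704 = 2·129²/704 = 47.2756.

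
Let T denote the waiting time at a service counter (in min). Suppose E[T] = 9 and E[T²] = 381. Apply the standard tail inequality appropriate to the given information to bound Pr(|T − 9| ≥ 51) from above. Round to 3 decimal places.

The first two moments determine the variance, so Chebyshev's inequality is the sharpest standard bound available.
Var(T) = E[T²] − (E[T])² = 381 − 81 = 300.
Chebyshev's inequality: Pr(|T − μ| ≥ t) ≤ Var(T)/t² = 300/2601 = 0.1153.

0.115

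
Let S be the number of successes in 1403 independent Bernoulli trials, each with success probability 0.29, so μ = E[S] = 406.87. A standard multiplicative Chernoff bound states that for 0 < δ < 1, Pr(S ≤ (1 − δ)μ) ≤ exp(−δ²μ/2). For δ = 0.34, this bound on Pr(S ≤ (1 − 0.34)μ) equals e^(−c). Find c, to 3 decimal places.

23.517

c = δ²μ/2 = 0.34²·406.87/2 = 23.5171.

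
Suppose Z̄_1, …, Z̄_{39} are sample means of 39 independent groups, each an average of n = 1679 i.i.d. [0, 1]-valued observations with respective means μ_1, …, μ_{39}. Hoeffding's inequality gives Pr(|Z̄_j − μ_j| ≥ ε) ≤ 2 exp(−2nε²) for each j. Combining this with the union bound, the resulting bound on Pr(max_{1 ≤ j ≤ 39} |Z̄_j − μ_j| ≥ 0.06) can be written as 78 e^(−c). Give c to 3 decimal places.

Union bound over the 39 events: Pr(max_{1 ≤ j ≤ 39} |Z̄_j − μ_j| ≥ 0.06) ≤ 39·2·exp(−2nε²) = 78 exp(−2·1679·0.06²).
So c = 2·1679·0.06² = 12.0888.

12.089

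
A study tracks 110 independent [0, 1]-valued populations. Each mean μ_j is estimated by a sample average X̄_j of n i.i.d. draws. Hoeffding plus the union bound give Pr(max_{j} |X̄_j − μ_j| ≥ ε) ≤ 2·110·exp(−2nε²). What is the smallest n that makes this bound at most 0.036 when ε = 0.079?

699

Need 2·110·exp(−2nε²) ≤ 0.036, i.e. exp(−2nε²) ≤ 0.036/220.
So 2nε² ≥ ln(220/0.036) = 8.717864.
Hence n ≥ 8.717864/(2·0.079²) = 698.435.
The smallest integer n is 699.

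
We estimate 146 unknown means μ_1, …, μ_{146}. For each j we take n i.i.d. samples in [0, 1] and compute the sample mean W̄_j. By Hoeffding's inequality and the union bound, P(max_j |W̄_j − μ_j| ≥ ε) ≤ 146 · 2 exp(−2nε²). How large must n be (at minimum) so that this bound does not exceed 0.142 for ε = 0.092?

451

Need 2·146·exp(−2nε²) ≤ 0.142, i.e. exp(−2nε²) ≤ 0.142/292.
So 2nε² ≥ ln(292/0.142) = 7.628682.
Hence n ≥ 7.628682/(2·0.092²) = 450.655.
The smallest integer n is 451.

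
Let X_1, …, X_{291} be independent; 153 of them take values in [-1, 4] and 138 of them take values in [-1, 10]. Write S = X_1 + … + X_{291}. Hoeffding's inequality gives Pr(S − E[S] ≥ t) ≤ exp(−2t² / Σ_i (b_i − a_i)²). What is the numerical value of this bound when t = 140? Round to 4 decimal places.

0.1481

Σ(b_i − a_i)² = 153·5² + 138·11² = 20523.
Exponent = 2·140² / 20523 = 1.91005.
Bound = exp(−1.91005) = 0.14807.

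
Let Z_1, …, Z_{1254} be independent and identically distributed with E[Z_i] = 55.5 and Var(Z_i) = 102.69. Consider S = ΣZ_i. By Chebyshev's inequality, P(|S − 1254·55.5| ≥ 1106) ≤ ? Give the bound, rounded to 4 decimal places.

Var(S) = n·Var(Z_i) = 1254·102.69 = 128773.26.
Chebyshev: P(|S − 1254·55.5| ≥ 1106) ≤ Var(S)/1106² = 128773.26/1223236 = 0.1053.

0.1053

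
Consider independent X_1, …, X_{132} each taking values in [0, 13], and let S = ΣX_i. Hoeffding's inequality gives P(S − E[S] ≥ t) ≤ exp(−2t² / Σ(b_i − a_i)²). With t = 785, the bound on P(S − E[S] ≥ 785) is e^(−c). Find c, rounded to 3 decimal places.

55.247

Σ(b_i − a_i)² = 132·(13)² = 22308.
c = 2t²/22308 = 2·785²/22308 = 55.2470.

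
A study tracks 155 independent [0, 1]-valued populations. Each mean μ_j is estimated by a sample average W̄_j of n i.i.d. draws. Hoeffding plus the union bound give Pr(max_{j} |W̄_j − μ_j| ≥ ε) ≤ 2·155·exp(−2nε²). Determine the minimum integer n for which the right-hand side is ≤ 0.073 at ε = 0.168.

148

Need 2·155·exp(−2nε²) ≤ 0.073, i.e. exp(−2nε²) ≤ 0.073/310.
So 2nε² ≥ ln(310/0.073) = 8.353868.
Hence n ≥ 8.353868/(2·0.168²) = 147.992.
The smallest integer n is 148.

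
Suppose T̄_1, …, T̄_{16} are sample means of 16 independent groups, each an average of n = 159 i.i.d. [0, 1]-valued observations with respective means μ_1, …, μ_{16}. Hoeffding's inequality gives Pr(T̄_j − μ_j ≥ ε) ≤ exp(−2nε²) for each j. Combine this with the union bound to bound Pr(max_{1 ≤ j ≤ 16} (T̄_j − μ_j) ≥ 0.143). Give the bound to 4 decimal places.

0.0240

Per-experiment Hoeffding bound: exp(−2·159·0.143²) = exp(−6.50278) = 0.0014993.
Union bound over 16 events: 16·0.0014993 = 0.02399.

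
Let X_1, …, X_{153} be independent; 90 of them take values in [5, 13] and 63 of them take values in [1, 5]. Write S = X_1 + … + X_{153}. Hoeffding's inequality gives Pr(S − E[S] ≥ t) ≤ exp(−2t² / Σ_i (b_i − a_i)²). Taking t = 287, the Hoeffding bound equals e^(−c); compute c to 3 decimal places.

Σ(b_i − a_i)² = 90·8² + 63·4² = 6768.
c = 2t² / 6768 = 2·287² / 6768 = 24.3407.

24.341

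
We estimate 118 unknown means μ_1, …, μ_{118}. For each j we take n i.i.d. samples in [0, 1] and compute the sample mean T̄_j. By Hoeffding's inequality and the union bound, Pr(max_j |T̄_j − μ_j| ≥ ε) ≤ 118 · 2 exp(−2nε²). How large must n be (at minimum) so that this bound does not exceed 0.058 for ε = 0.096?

Need 2·118·exp(−2nε²) ≤ 0.058, i.e. exp(−2nε²) ≤ 0.058/236.
So 2nε² ≥ ln(236/0.058) = 8.311144.
Hence n ≥ 8.311144/(2·0.096²) = 450.908.
The smallest integer n is 451.

451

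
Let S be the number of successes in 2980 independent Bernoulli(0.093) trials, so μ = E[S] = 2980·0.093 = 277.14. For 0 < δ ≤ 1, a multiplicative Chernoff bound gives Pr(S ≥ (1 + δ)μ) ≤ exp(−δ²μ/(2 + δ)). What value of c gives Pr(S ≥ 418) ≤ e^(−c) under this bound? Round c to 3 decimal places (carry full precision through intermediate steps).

Write 418 = (1 + δ)μ, so δ = 418/277.14 − 1 = 0.508263…
Then the exponent is δ²μ/(2 + δ) = (418 − μ)² / (μ·(2 + δ)) = 28.543228.

28.543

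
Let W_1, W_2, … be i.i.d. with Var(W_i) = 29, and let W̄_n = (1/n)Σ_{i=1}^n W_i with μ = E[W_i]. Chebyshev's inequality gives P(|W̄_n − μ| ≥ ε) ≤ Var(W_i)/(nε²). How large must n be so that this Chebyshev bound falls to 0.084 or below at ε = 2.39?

61

Require 29/(n·2.39²) ≤ 0.084, i.e. n ≥ 29/(0.084·2.39²) = 60.440.
The smallest integer n is 61.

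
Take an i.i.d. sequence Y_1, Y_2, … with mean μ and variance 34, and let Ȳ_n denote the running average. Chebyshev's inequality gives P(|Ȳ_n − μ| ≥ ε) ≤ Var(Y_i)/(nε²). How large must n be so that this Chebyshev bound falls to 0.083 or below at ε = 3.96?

Require 34/(n·3.96²) ≤ 0.083, i.e. n ≥ 34/(0.083·3.96²) = 26.122.
The smallest integer n is 27.

27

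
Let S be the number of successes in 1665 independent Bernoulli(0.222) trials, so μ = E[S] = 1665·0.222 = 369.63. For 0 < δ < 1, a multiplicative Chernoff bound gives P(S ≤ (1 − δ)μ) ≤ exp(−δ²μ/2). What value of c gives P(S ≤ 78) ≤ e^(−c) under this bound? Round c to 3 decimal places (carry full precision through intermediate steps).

115.045

Write 78 = (1 − δ)μ, so δ = 1 − 78/369.63 = 0.7889782…
Then the exponent is δ²μ/2 = (μ − 78)²/(2μ) = 115.044851.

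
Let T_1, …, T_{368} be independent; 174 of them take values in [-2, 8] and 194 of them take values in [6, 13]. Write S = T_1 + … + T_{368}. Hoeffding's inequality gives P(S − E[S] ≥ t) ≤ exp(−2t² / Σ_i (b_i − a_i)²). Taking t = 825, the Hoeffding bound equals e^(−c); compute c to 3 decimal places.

Σ(b_i − a_i)² = 174·10² + 194·7² = 26906.
c = 2t² / 26906 = 2·825² / 26906 = 50.5928.

50.593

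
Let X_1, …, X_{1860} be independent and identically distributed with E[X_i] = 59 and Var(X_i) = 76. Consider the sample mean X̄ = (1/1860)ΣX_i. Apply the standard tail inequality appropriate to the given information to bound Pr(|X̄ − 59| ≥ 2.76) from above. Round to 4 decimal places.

0.0054

With mean and variance of each term known, Chebyshev's inequality bounds the deviation of the sum (or sample mean).
Var(X̄) = Var(X_i)/n = 76/1860 = 0.04086.
Chebyshev: Pr(|X̄ − 59| ≥ 2.76) ≤ Var(X̄)/(2.76)² = 76/(1860·2.76²) = 0.0054.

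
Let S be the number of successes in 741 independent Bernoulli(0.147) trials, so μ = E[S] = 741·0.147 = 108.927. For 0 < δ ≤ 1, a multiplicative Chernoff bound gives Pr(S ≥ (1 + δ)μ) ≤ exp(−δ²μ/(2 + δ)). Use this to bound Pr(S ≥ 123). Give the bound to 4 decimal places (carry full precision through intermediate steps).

Write 123 = (1 + δ)μ, so δ = 123/108.927 − 1 = 0.1291966…
Then the exponent is δ²μ/(2 + δ) = (123 − μ)² / (μ·(2 + δ)) = 0.853930.
Bound = exp(−0.853930) = 0.42574.

0.4257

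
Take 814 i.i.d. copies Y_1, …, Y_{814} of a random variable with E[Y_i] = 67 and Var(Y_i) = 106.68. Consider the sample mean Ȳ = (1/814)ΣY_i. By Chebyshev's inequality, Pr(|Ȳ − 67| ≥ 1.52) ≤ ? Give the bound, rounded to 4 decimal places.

Var(Ȳ) = Var(Y_i)/n = 106.68/814 = 0.13106.
Chebyshev: Pr(|Ȳ − 67| ≥ 1.52) ≤ Var(Ȳ)/(1.52)² = 106.68/(814·1.52²) = 0.0567.

0.0567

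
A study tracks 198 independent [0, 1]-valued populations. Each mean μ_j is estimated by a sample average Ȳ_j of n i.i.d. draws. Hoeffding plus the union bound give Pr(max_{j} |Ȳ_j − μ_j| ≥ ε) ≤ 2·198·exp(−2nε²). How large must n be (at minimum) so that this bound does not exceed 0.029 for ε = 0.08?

Need 2·198·exp(−2nε²) ≤ 0.029, i.e. exp(−2nε²) ≤ 0.029/396.
So 2nε² ≥ ln(396/0.029) = 9.521874.
Hence n ≥ 9.521874/(2·0.08²) = 743.896.
The smallest integer n is 744.

744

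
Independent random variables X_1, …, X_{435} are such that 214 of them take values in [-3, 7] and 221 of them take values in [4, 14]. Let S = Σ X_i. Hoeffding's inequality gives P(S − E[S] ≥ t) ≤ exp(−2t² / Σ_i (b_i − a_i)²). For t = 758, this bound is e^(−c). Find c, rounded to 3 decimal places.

Σ(b_i − a_i)² = 214·10² + 221·10² = 43500.
c = 2t² / 43500 = 2·758² / 43500 = 26.4167.

26.417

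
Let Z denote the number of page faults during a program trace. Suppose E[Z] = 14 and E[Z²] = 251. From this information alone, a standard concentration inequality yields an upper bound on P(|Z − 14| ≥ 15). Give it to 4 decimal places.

The first two moments determine the variance, so Chebyshev's inequality is the sharpest standard bound available.
Var(Z) = E[Z²] − (E[Z])² = 251 − 196 = 55.
Chebyshev's inequality: P(|Z − μ| ≥ t) ≤ Var(Z)/t² = 55/225 = 0.2444.

0.2444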